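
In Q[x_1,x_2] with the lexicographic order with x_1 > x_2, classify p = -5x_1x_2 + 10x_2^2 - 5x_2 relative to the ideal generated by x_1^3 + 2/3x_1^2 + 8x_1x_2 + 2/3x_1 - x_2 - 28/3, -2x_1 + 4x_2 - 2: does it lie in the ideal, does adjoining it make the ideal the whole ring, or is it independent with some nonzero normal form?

First compute the reduced Gröbner basis of I by Buchberger's algorithm.
f_1 = x_1^3 + 2/3x_1^2 + 8x_1x_2 + 2/3x_1 - x_2 - 28/3, LT = x_1^3.
f_2 = -2x_1 + 4x_2 - 2, LT = x_1.

S(f_1,f_2): lcm = x_1^3. S = 2x_1^2x_2 - 1/3x_1^2 + 8x_1x_2 + 2/3x_1 - x_2 - 28/3.
  leading term x_1^2x_2: subtract (-x_1x_2)·f_2 from 2x_1^2x_2 - 1/3x_1^2 + 8x_1x_2 + 2/3x_1 - x_2 - 28/3 → -1/3x_1^2 + 4x_1x_2^2 + 6x_1x_2 + 2/3x_1 - x_2 - 28/3
  leading term x_1^2: subtract (1/6x_1)·f_2 from -1/3x_1^2 + 4x_1x_2^2 + 6x_1x_2 + 2/3x_1 - x_2 - 28/3 → 4x_1x_2^2 + 16/3x_1x_2 + x_1 - x_2 - 28/3
  leading term x_1x_2^2: subtract (-2x_2^2)·f_2 from 4x_1x_2^2 + 16/3x_1x_2 + x_1 - x_2 - 28/3 → 16/3x_1x_2 + x_1 + 8x_2^3 - 4x_2^2 - x_2 - 28/3
  leading term x_1x_2: subtract (-8/3x_2)·f_2 from 16/3x_1x_2 + x_1 + 8x_2^3 - 4x_2^2 - x_2 - 28/3 → x_1 + 8x_2^3 + 20/3x_2^2 - 19/3x_2 - 28/3
  leading term x_1: subtract (-1/2)·f_2 from x_1 + 8x_2^3 + 20/3x_2^2 - 19/3x_2 - 28/3 → 8x_2^3 + 20/3x_2^2 - 13/3x_2 - 31/3
  leading term x_2^3: no divisor's leading term divides it; move 8x_2^3 to the remainder.
  leading term x_2^2: no divisor's leading term divides it; move 20/3x_2^2 to the remainder.
  leading term x_2: no divisor's leading term divides it; move -13/3x_2 to the remainder.
  leading term 1: no divisor's leading term divides it; move -31/3 to the remainder.
  remainder 8x_2^3 + 20/3x_2^2 - 13/3x_2 - 31/3 ≠ 0; add h_3 = 8x_2^3 + 20/3x_2^2 - 13/3x_2 - 31/3 to the basis.

The other S-polynomials (S(f_1,h_3), S(f_2,h_3)) all reduce to 0 modulo the current basis, so we have a Gröbner basis.
Inter-reduce: drop elements whose leading term is divisible by another's, tail-reduce, and make monic.
Reduced Gröbner basis: {x_1 - 2x_2 + 1, x_2^3 + 5/6x_2^2 - 13/24x_2 - 31/24}.
Label its elements g_1 = x_1 - 2x_2 + 1, g_2 = x_2^3 + 5/6x_2^2 - 13/24x_2 - 31/24.

Reduce p = -5x_1x_2 + 10x_2^2 - 5x_2 modulo G:
  leading term x_1x_2: subtract (-5x_2)·g_1 from -5x_1x_2 + 10x_2^2 - 5x_2 → 0
  normal form = 0.
Since the normal form is 0, p ∈ I.

-5x_1x_2 + 10x_2^2 - 5x_2 lies in I (it reduces to 0).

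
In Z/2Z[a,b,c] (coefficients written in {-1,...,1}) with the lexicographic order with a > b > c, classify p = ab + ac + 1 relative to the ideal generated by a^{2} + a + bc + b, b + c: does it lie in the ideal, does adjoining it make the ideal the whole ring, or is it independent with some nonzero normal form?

Adjoining ab + ac + 1 makes the ideal the whole ring: the system is inconsistent.

First compute the reduced Gröbner basis of I by Buchberger's algorithm.
f_1 = a^{2} + a + bc + b, LT = a^{2}.
f_2 = b + c, LT = b.

The S-polynomials (S(f_1,f_2)) all reduce to 0 modulo the current basis, so we have a Gröbner basis.
Inter-reduce: drop elements whose leading term is divisible by another's, tail-reduce, and make monic.
Reduced Gröbner basis: {a^{2} + a + c^{2} + c, b + c}.
Label its elements g_1 = a^{2} + a + c^{2} + c, g_2 = b + c.

Reduce p = ab + ac + 1 modulo G:
  leading term ab: subtract (a)·g_2 from ab + ac + 1 → 1
  leading term 1: no divisor's leading term divides it; move 1 to the remainder.
  normal form = 1.
The normal form is nonzero, so p ∉ I. Since p minus its normal form lies in I, I + (p) = I + (r) where r = 1; decide whether this ideal is the whole ring.
Here r = 1 is a nonzero constant, hence a unit: 1 ∈ I + (p), the Gröbner basis of I + (p) is {1}, and the enlarged system has no common solution — adjoining p is inconsistent.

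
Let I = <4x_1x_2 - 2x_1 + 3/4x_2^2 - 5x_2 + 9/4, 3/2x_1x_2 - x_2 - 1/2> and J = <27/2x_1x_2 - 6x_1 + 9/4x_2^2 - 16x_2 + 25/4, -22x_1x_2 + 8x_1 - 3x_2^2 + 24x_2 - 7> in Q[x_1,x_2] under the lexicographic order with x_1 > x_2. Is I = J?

Yes, the ideals are equal.

For a fixed monomial order, each ideal has a unique reduced Gröbner basis; comparing bases decides equality.
Buchberger on the first generating set:
f_1 = 4x_1x_2 - 2x_1 + 3/4x_2^2 - 5x_2 + 9/4, LT = x_1x_2.
f_2 = 3/2x_1x_2 - x_2 - 1/2, LT = x_1x_2.

S(f_1,f_2): lcm = x_1x_2. S = -1/2x_1 + 3/16x_2^2 - 7/12x_2 + 43/48.
  leading term x_1: no divisor's leading term divides it; move -1/2x_1 to the remainder.
  leading term x_2^2: no divisor's leading term divides it; move 3/16x_2^2 to the remainder.
  leading term x_2: no divisor's leading term divides it; move -7/12x_2 to the remainder.
  leading term 1: no divisor's leading term divides it; move 43/48 to the remainder.
  remainder -1/2x_1 + 3/16x_2^2 - 7/12x_2 + 43/48 ≠ 0; add g_3 = -1/2x_1 + 3/16x_2^2 - 7/12x_2 + 43/48 to the basis.

S(f_1,g_3): lcm = x_1x_2. S = -1/2x_1 + 3/8x_2^3 - 47/48x_2^2 + 13/24x_2 + 9/16.
  leading term x_1: subtract (1)·g_3 from -1/2x_1 + 3/8x_2^3 - 47/48x_2^2 + 13/24x_2 + 9/16 → 3/8x_2^3 - 7/6x_2^2 + 9/8x_2 - 1/3
  leading term x_2^3: no divisor's leading term divides it; move 3/8x_2^3 to the remainder.
  leading term x_2^2: no divisor's leading term divides it; move -7/6x_2^2 to the remainder.
  leading term x_2: no divisor's leading term divides it; move 9/8x_2 to the remainder.
  leading term 1: no divisor's leading term divides it; move -1/3 to the remainder.
  remainder 3/8x_2^3 - 7/6x_2^2 + 9/8x_2 - 1/3 ≠ 0; add g_4 = 3/8x_2^3 - 7/6x_2^2 + 9/8x_2 - 1/3 to the basis.

The other S-polynomials (S(f_2,g_3), S(f_1,g_4), S(f_2,g_4), S(g_3,g_4)) all reduce to 0 modulo the current basis, so we have a Gröbner basis.
Inter-reduce: drop elements whose leading term is divisible by another's, tail-reduce, and make monic.
Reduced Gröbner basis: {x_1 - 3/8x_2^2 + 7/6x_2 - 43/24, x_2^3 - 28/9x_2^2 + 3x_2 - 8/9}.

Buchberger on the second generating set:
h_1 = 27/2x_1x_2 - 6x_1 + 9/4x_2^2 - 16x_2 + 25/4, LT = x_1x_2.
h_2 = -22x_1x_2 + 8x_1 - 3x_2^2 + 24x_2 - 7, LT = x_1x_2.

S(h_1,h_2): lcm = x_1x_2. S = -8/99x_1 + 1/33x_2^2 - 28/297x_2 + 43/297.
  leading term x_1: no divisor's leading term divides it; move -8/99x_1 to the remainder.
  leading term x_2^2: no divisor's leading term divides it; move 1/33x_2^2 to the remainder.
  leading term x_2: no divisor's leading term divides it; move -28/297x_2 to the remainder.
  leading term 1: no divisor's leading term divides it; move 43/297 to the remainder.
  remainder -8/99x_1 + 1/33x_2^2 - 28/297x_2 + 43/297 ≠ 0; add k_3 = -8/99x_1 + 1/33x_2^2 - 28/297x_2 + 43/297 to the basis.

S(h_1,k_3): lcm = x_1x_2. S = -4/9x_1 + 3/8x_2^3 - x_2^2 + 131/216x_2 + 25/54.
  leading term x_1: subtract (11/2)·k_3 from -4/9x_1 + 3/8x_2^3 - x_2^2 + 131/216x_2 + 25/54 → 3/8x_2^3 - 7/6x_2^2 + 9/8x_2 - 1/3
  leading term x_2^3: no divisor's leading term divides it; move 3/8x_2^3 to the remainder.
  leading term x_2^2: no divisor's leading term divides it; move -7/6x_2^2 to the remainder.
  leading term x_2: no divisor's leading term divides it; move 9/8x_2 to the remainder.
  leading term 1: no divisor's leading term divides it; move -1/3 to the remainder.
  remainder 3/8x_2^3 - 7/6x_2^2 + 9/8x_2 - 1/3 ≠ 0; add k_4 = 3/8x_2^3 - 7/6x_2^2 + 9/8x_2 - 1/3 to the basis.

The other S-polynomials (S(h_2,k_3), S(h_1,k_4), S(h_2,k_4), S(k_3,k_4)) all reduce to 0 modulo the current basis, so we have a Gröbner basis.
Inter-reduce: drop elements whose leading term is divisible by another's, tail-reduce, and make monic.
Reduced Gröbner basis: {x_1 - 3/8x_2^2 + 7/6x_2 - 43/24, x_2^3 - 28/9x_2^2 + 3x_2 - 8/9}.

These coincide, so the ideals are equal.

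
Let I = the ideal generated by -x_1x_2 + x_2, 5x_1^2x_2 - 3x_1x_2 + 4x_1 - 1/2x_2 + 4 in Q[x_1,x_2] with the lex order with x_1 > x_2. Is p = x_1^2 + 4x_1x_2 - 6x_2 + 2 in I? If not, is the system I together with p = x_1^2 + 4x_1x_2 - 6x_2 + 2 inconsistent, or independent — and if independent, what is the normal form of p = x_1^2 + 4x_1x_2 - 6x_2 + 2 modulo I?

Adjoining x_1^2 + 4x_1x_2 - 6x_2 + 2 makes the ideal the whole ring: the system is inconsistent.

First compute the reduced Gröbner basis of I by Buchberger's algorithm.
f_1 = -x_1x_2 + x_2, LT = x_1x_2.
f_2 = 5x_1^2x_2 - 3x_1x_2 + 4x_1 - 1/2x_2 + 4, LT = x_1^2x_2.

S(f_1,f_2): lcm = x_1^2x_2. S = -2/5x_1x_2 - 4/5x_1 + 1/10x_2 - 4/5.
  reduce S modulo (f_1, f_2):
  remainder -4/5x_1 - 3/10x_2 - 4/5 ≠ 0; add h_3 = -4/5x_1 - 3/10x_2 - 4/5 to the basis.

S(f_1,h_3): lcm = x_1x_2. S = -3/8x_2^2 - 2x_2.
  reduce S modulo (f_1, f_2, h_3):
  remainder -3/8x_2^2 - 2x_2 ≠ 0; add h_4 = -3/8x_2^2 - 2x_2 to the basis.

The other S-polynomials (S(f_2,h_3), S(f_1,h_4), S(f_2,h_4), S(h_3,h_4)) all reduce to 0 modulo the current basis, so we have a Gröbner basis.
Inter-reduce: drop elements whose leading term is divisible by another's, tail-reduce, and make monic.
Reduced Gröbner basis: {x_1 + 3/8x_2 + 1, x_2^2 + 16/3x_2}.
Label its elements g_1 = x_1 + 3/8x_2 + 1, g_2 = x_2^2 + 16/3x_2.

Reduce p = x_1^2 + 4x_1x_2 - 6x_2 + 2 modulo G:
  leading term x_1^2: subtract (x_1)·g_1 from x_1^2 + 4x_1x_2 - 6x_2 + 2 → 29/8x_1x_2 - x_1 - 6x_2 + 2
  leading term x_1x_2: subtract (29/8x_2)·g_1 from 29/8x_1x_2 - x_1 - 6x_2 + 2 → -x_1 - 87/64x_2^2 - 77/8x_2 + 2
  leading term x_1: subtract (-1)·g_1 from -x_1 - 87/64x_2^2 - 77/8x_2 + 2 → -87/64x_2^2 - 37/4x_2 + 3
  leading term x_2^2: subtract (-87/64)·g_2 from -87/64x_2^2 - 37/4x_2 + 3 → -2x_2 + 3
  leading term x_2: no divisor's leading term divides it; move -2x_2 to the remainder.
  leading term 1: no divisor's leading term divides it; move 3 to the remainder.
  normal form = -2x_2 + 3.
The normal form is nonzero, so p ∉ I. Since p minus its normal form lies in I, I + (p) = I + (r) where r = -2x_2 + 3; decide whether this ideal is the whole ring.
Run Buchberger on G together with r (pairs among the g_i already reduce to 0 since G is a Gröbner basis):
g_1 = x_1 + 3/8x_2 + 1, LT = x_1.
g_2 = x_2^2 + 16/3x_2, LT = x_2^2.
r = -2x_2 + 3, LT = x_2.

S(g_2,r): lcm = x_2^2. S = 41/6x_2.
  reduce S modulo (g_1, g_2, r):
  remainder 41/4 ≠ 0; add m_4 = 41/4 to the basis.

The other S-polynomials (S(g_1,g_2), S(g_1,r), S(g_1,m_4), S(g_2,m_4), S(r,m_4)) all reduce to 0 modulo the current basis, so we have a Gröbner basis.
Inter-reduce: drop elements whose leading term is divisible by another's, tail-reduce, and make monic.
Reduced Gröbner basis: {1}.
The reduced Gröbner basis of I + (p) is {1}: the ideal is the whole ring, so the enlarged system has no common solution — adjoining p is inconsistent.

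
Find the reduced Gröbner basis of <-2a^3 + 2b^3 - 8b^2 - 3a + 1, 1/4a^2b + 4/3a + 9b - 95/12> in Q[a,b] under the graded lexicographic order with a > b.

G = {b^4 - 4b^3 + 16/3a^2 + 69/2ab - 95/3a + 1/2b, a^3 - b^3 + 4b^2 + 3/2a - 1/2, a^2b + 16/3a + 36b - 95/3}

f_1 = -2a^3 + 2b^3 - 8b^2 - 3a + 1, LT = a^3.
f_2 = 1/4a^2b + 4/3a + 9b - 95/12, LT = a^2b.

S(f_1,f_2): lcm = a^3b. S = -b^4 + 4b^3 - 16/3a^2 - 69/2ab + 95/3a - 1/2b.
  leading term b^4: no divisor's leading term divides it; move -b^4 to the remainder.
  leading term b^3: no divisor's leading term divides it; move 4b^3 to the remainder.
  leading term a^2: no divisor's leading term divides it; move -16/3a^2 to the remainder.
  leading term ab: no divisor's leading term divides it; move -69/2ab to the remainder.
  leading term a: no divisor's leading term divides it; move 95/3a to the remainder.
  leading term b: no divisor's leading term divides it; move -1/2b to the remainder.
  remainder -b^4 + 4b^3 - 16/3a^2 - 69/2ab + 95/3a - 1/2b ≠ 0; add g_3 = -b^4 + 4b^3 - 16/3a^2 - 69/2ab + 95/3a - 1/2b to the basis.

The other S-polynomials (S(f_1,g_3), S(f_2,g_3)) all reduce to 0 modulo the current basis, so we have a Gröbner basis.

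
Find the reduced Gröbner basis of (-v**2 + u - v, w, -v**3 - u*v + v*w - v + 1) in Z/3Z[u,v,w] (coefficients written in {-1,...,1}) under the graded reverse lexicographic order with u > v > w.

G = {u**2 + u, u*v + u + v + 1, v**2 - u + v, w}

f_1 = -v**2 + u - v, LT = v**2.
f_2 = w, LT = w.
f_3 = -v**3 - u*v + v*w - v + 1, LT = v**3.

S(f_1,f_3): lcm = v**3. S = u*v + v**2 + v*w - v + 1.
  leading term u*v: no divisor's leading term divides it; move u*v to the remainder.
  leading term v**2: subtract (-1)·f_1 from v**2 + v*w - v + 1 → v*w + u + v + 1
  leading term v*w: subtract (v)·f_2 from v*w + u + v + 1 → u + v + 1
  leading term u: no divisor's leading term divides it; move u to the remainder.
  leading term v: no divisor's leading term divides it; move v to the remainder.
  leading term 1: no divisor's leading term divides it; move 1 to the remainder.
  remainder u*v + u + v + 1 ≠ 0; add g_4 = u*v + u + v + 1 to the basis.

S(f_1,g_4): lcm = u*v**2. S = -u**2 - v**2 - v.
  leading term u**2: no divisor's leading term divides it; move -u**2 to the remainder.
  leading term v**2: subtract (1)·f_1 from -v**2 - v → -u
  leading term u: no divisor's leading term divides it; move -u to the remainder.
  remainder -u**2 - u ≠ 0; add g_5 = -u**2 - u to the basis.

The other S-polynomials (S(f_1,f_2), S(f_2,f_3), S(f_2,g_4), S(f_3,g_4), S(f_1,g_5), S(f_2,g_5), S(f_3,g_5), S(g_4,g_5)) all reduce to 0 modulo the current basis, so we have a Gröbner basis.
Inter-reduce: drop elements whose leading term is divisible by another's, tail-reduce, and make monic.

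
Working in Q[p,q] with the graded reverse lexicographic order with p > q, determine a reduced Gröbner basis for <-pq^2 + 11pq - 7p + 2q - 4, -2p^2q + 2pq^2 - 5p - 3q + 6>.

G = {pq^2 - 11pq + 7p - 2q + 4, q^3 - 36pq + 31q^2 + 28p - 105q + 78, p^2 - 23/14pq + 1/14q^2 + 9/2p + 31/14q - 33/7}

This is the nonlinear analogue of row-reducing a linear system.

f_1 = -pq^2 + 11pq - 7p + 2q - 4, LT = pq^2.
f_2 = -2p^2q + 2pq^2 - 5p - 3q + 6, LT = p^2q.

S(f_1,f_2): lcm = p^2q^2. S = pq^3 - 11p^2q + 7p^2 - 9/2pq - 3/2q^2 + 4p + 3q.
  reduce S modulo (f_1, f_2):
  remainder 7p^2 - 23/2pq + 1/2q^2 + 63/2p + 31/2q - 33 ≠ 0; add g_3 = 7p^2 - 23/2pq + 1/2q^2 + 63/2p + 31/2q - 33 to the basis.

S(f_1,g_3): lcm = p^2q^2. S = 23/14pq^3 - 1/14q^4 - 11p^2q - 9/2pq^2 - 31/14q^3 + 7p^2 - 2pq + 33/7q^2 + 4p.
  reduce S modulo (f_1, f_2, g_3):
  remainder -1/14q^4 - 31/14q^3 + 184/7pq + 15/2q^2 - 18p - 3/7q - 72/7 ≠ 0; add g_4 = -1/14q^4 - 31/14q^3 + 184/7pq + 15/2q^2 - 18p - 3/7q - 72/7 to the basis.

S(f_2,g_3): lcm = p^2q. S = 9/14pq^2 - 1/14q^3 - 9/2pq - 31/14q^2 + 5/2p + 87/14q - 3.
  reduce S modulo (f_1, f_2, g_3, g_4):
  remainder -1/14q^3 + 18/7pq - 31/14q^2 - 2p + 15/2q - 39/7 ≠ 0; add g_5 = -1/14q^3 + 18/7pq - 31/14q^2 - 2p + 15/2q - 39/7 to the basis.

The other S-polynomials (S(f_1,g_4), S(f_2,g_4), S(g_3,g_4), S(f_1,g_5), S(f_2,g_5), S(g_3,g_5), S(g_4,g_5)) all reduce to 0 modulo the current basis, so we have a Gröbner basis.
Inter-reduce: drop elements whose leading term is divisible by another's, tail-reduce, and make monic.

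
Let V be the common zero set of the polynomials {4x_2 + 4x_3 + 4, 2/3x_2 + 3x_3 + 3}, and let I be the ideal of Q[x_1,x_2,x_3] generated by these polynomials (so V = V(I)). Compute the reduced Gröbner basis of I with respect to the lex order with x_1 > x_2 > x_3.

G = {x_2, x_3 + 1}

f_1 = 4x_2 + 4x_3 + 4, LT = x_2.
f_2 = 2/3x_2 + 3x_3 + 3, LT = x_2.

S(f_1,f_2): lcm = x_2. S = -7/2x_3 - 7/2.
  leading term x_3: no divisor's leading term divides it; move -7/2x_3 to the remainder.
  leading term 1: no divisor's leading term divides it; move -7/2 to the remainder.
  remainder -7/2x_3 - 7/2 ≠ 0; add g_3 = -7/2x_3 - 7/2 to the basis.

The other S-polynomials (S(f_1,g_3), S(f_2,g_3)) all reduce to 0 modulo the current basis, so we have a Gröbner basis.
Inter-reduce: drop elements whose leading term is divisible by another's, tail-reduce, and make monic.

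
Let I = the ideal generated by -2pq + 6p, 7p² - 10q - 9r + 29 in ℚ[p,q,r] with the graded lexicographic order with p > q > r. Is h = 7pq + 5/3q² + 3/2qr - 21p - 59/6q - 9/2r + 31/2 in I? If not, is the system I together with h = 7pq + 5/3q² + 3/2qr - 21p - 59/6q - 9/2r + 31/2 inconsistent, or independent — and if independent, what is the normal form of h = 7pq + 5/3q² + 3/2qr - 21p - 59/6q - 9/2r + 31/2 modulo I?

Adjoining 7pq + 5/3q² + 3/2qr - 21p - 59/6q - 9/2r + 31/2 makes the ideal the whole ring: the system is inconsistent.

First compute the reduced Gröbner basis of I by Buchberger's algorithm.
f_1 = -2pq + 6p, LT = pq.
f_2 = 7p² - 10q - 9r + 29, LT = p².

S(f_1,f_2): lcm = p²q. S = -3p² + 10/7q² + 9/7qr - 29/7q.
  leading term p²: subtract (-3/7)·f_2 from -3p² + 10/7q² + 9/7qr - 29/7q → 10/7q² + 9/7qr - 59/7q - 27/7r + 87/7
  leading term q²: no divisor's leading term divides it; move 10/7q² to the remainder.
  leading term qr: no divisor's leading term divides it; move 9/7qr to the remainder.
  leading term q: no divisor's leading term divides it; move -59/7q to the remainder.
  leading term r: no divisor's leading term divides it; move -27/7r to the remainder.
  leading term 1: no divisor's leading term divides it; move 87/7 to the remainder.
  remainder 10/7q² + 9/7qr - 59/7q - 27/7r + 87/7 ≠ 0; add k_3 = 10/7q² + 9/7qr - 59/7q - 27/7r + 87/7 to the basis.

The other S-polynomials (S(f_1,k_3), S(f_2,k_3)) all reduce to 0 modulo the current basis, so we have a Gröbner basis.
Inter-reduce: drop elements whose leading term is divisible by another's, tail-reduce, and make monic.
Reduced Gröbner basis: {p² - 10/7q - 9/7r + 29/7, pq - 3p, q² + 9/10qr - 59/10q - 27/10r + 87/10}.
Label its elements g_1 = p² - 10/7q - 9/7r + 29/7, g_2 = pq - 3p, g_3 = q² + 9/10qr - 59/10q - 27/10r + 87/10.

Reduce h = 7pq + 5/3q² + 3/2qr - 21p - 59/6q - 9/2r + 31/2 modulo G:
  leading term pq: subtract (7)·g_2 from 7pq + 5/3q² + 3/2qr - 21p - 59/6q - 9/2r + 31/2 → 5/3q² + 3/2qr - 59/6q - 9/2r + 31/2
  leading term q²: subtract (5/3)·g_3 from 5/3q² + 3/2qr - 59/6q - 9/2r + 31/2 → 1
  leading term 1: no divisor's leading term divides it; move 1 to the remainder.
  normal form = 1.
The normal form is nonzero, so h ∉ I. Since h minus its normal form lies in I, I + (h) = I + (n) where n = 1; decide whether this ideal is the whole ring.
Here n = 1 is a nonzero constant, hence a unit: 1 ∈ I + (h), the Gröbner basis of I + (h) is {1}, and the enlarged system has no common solution — adjoining h is inconsistent.

The remainder on division by a Gröbner basis is unique — it is the normal form.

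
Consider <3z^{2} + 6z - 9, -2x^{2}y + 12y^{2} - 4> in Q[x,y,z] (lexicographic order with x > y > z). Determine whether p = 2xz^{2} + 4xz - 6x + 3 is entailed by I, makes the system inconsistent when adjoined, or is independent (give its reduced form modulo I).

Adjoining 2xz^{2} + 4xz - 6x + 3 makes the ideal the whole ring: the system is inconsistent.

First compute the reduced Gröbner basis of I by Buchberger's algorithm.
f_1 = 3z^{2} + 6z - 9, LT = z^{2}.
f_2 = -2x^{2}y + 12y^{2} - 4, LT = x^{2}y.

The S-polynomials (S(f_1,f_2)) all reduce to 0 modulo the current basis, so we have a Gröbner basis.
Inter-reduce: drop elements whose leading term is divisible by another's, tail-reduce, and make monic.
Reduced Gröbner basis: {x^{2}y - 6y^{2} + 2, z^{2} + 2z - 3}.
Label its elements g_1 = x^{2}y - 6y^{2} + 2, g_2 = z^{2} + 2z - 3.

Reduce p = 2xz^{2} + 4xz - 6x + 3 modulo G:
  leading term xz^{2}: subtract (2x)·g_2 from 2xz^{2} + 4xz - 6x + 3 → 3
  leading term 1: no divisor's leading term divides it; move 3 to the remainder.
  normal form = 3.
The normal form is nonzero, so p ∉ I. Since p minus its normal form lies in I, I + (p) = I + (r) where r = 3; decide whether this ideal is the whole ring.
Here r = 3 is a nonzero constant, hence a unit: 1 ∈ I + (p), the Gröbner basis of I + (p) is {1}, and the enlarged system has no common solution — adjoining p is inconsistent.

The remainder on division by a Gröbner basis is unique — it is the normal form.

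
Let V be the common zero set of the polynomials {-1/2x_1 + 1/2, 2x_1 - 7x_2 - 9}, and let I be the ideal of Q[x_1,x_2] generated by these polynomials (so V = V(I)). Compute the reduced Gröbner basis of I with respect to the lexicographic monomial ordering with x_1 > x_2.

The reduced Gröbner basis is the canonical form of the ideal for this ordering.

f_1 = -1/2x_1 + 1/2, LT = x_1.
f_2 = 2x_1 - 7x_2 - 9, LT = x_1.

S(f_1,f_2): lcm = x_1. S = 7/2x_2 + 7/2.
  leading term x_2: no divisor's leading term divides it; move 7/2x_2 to the remainder.
  leading term 1: no divisor's leading term divides it; move 7/2 to the remainder.
  remainder 7/2x_2 + 7/2 ≠ 0; add g_3 = 7/2x_2 + 7/2 to the basis.

The other S-polynomials (S(f_1,g_3), S(f_2,g_3)) all reduce to 0 modulo the current basis, so we have a Gröbner basis.
Inter-reduce: drop elements whose leading term is divisible by another's, tail-reduce, and make monic.

G = {x_1 - 1, x_2 + 1}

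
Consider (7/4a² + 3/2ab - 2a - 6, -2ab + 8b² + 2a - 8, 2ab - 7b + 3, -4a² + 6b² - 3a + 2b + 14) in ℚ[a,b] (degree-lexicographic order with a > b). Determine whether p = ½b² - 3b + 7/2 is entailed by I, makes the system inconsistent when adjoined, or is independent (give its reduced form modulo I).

Adjoining ½b² - 3b + 7/2 makes the ideal the whole ring: the system is inconsistent.

First compute the reduced Gröbner basis of I by Buchberger's algorithm.
f_1 = 7/4a² + 3/2ab - 2a - 6, LT = a².
f_2 = -2ab + 8b² + 2a - 8, LT = ab.
f_3 = 2ab - 7b + 3, LT = ab.
f_4 = -4a² + 6b² - 3a + 2b + 14, LT = a².

S(f_1,f_2): lcm = a²b. S = 34/7ab² + a² - 8/7ab - 4a - 24/7b.
  reduce S modulo (f_1, f_2, f_3, f_4):
  remainder 136/7b³ + 80/7b² - 160/7b - 8 ≠ 0; add h_5 = 136/7b³ + 80/7b² - 160/7b - 8 to the basis.

S(f_1,f_3): lcm = a²b. S = 6/7ab² + 33/14ab - 3/2a - 24/7b.
  reduce S modulo (f_1, f_2, f_3, f_4, h_5):
  remainder 1290/119b² + 12/7a - 48/17b - 1362/119 ≠ 0; add h_6 = 1290/119b² + 12/7a - 48/17b - 1362/119 to the basis.

S(f_1,f_4): lcm = a². S = 6/7ab + 3/2b² - 53/28a + ½b + 1/14.
  reduce S modulo (f_1, f_2, f_3, f_4, h_5, h_6):
  remainder -1561/860a + 767/430b + 397/215 ≠ 0; add h_7 = -1561/860a + 767/430b + 397/215 to the basis.

S(f_2,f_3): lcm = ab. S = -4b² - a + 7/2b + 5/2.
  reduce S modulo (f_1, f_2, f_3, f_4, h_5, h_6, h_7):
  remainder 6547/3122b - 6547/3122 ≠ 0; add h_8 = 6547/3122b - 6547/3122 to the basis.

The other S-polynomials (S(f_2,f_4), S(f_3,f_4), S(f_1,h_5), S(f_2,h_5), S(f_3,h_5), S(f_4,h_5), S(f_1,h_6), S(f_2,h_6), S(f_3,h_6), S(f_4,h_6), S(h_5,h_6), S(f_1,h_7), S(f_2,h_7), S(f_3,h_7), S(f_4,h_7), S(h_5,h_7), S(h_6,h_7), S(f_1,h_8), S(f_2,h_8), S(f_3,h_8), S(f_4,h_8), S(h_5,h_8), S(h_6,h_8), S(h_7,h_8)) all reduce to 0 modulo the current basis, so we have a Gröbner basis.
Inter-reduce: drop elements whose leading term is divisible by another's, tail-reduce, and make monic.
Reduced Gröbner basis: {a - 2, b - 1}.
Label its elements g_1 = a - 2, g_2 = b - 1.

Reduce p = ½b² - 3b + 7/2 modulo G:
  leading term b²: subtract (½b)·g_2 from ½b² - 3b + 7/2 → -5/2b + 7/2
  leading term b: subtract (-5/2)·g_2 from -5/2b + 7/2 → 1
  leading term 1: no divisor's leading term divides it; move 1 to the remainder.
  normal form = 1.
The normal form is nonzero, so p ∉ I. Since p minus its normal form lies in I, I + (p) = I + (r) where r = 1; decide whether this ideal is the whole ring.
Here r = 1 is a nonzero constant, hence a unit: 1 ∈ I + (p), the Gröbner basis of I + (p) is {1}, and the enlarged system has no common solution — adjoining p is inconsistent.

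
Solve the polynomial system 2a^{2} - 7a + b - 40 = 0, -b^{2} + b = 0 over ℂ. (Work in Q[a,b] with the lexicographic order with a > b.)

Compute a lex Gröbner basis by Buchberger's algorithm.
f_1 = 2a^{2} - 7a + b - 40, LT = a^{2}.
f_2 = -b^{2} + b, LT = b^{2}.

The S-polynomials (S(f_1,f_2)) all reduce to 0 modulo the current basis, so we have a Gröbner basis.
Inter-reduce: drop elements whose leading term is divisible by another's, tail-reduce, and make monic.
Reduced Gröbner basis: {a^{2} - \tfrac{7}{2}a + \tfrac{1}{2}b - 20, b^{2} - b}.

The lex basis is triangular: the last element involves only b. Solving b^{2} - b = 0 gives b ∈ {0, 1}; substituting each value into the earlier elements determines the remaining variables.
  b = 0: the earlier basis element becomes a^{2} - \tfrac{7}{2}a - 20 = 0, giving a = 7/4 - 3*sqrt(41)/4, 7/4 + 3*sqrt(41)/4 — points (7/4 - 3*sqrt(41)/4, 0), (7/4 + 3*sqrt(41)/4, 0).
  b = 1: the earlier basis element becomes a^{2} - \tfrac{7}{2}a - \tfrac{39}{2} = 0, giving a = -3, 13/2 — points (-3, 1), (13/2, 1).
Check: every point annihilates each of the original generators.

{(7/4 - 3*sqrt(41)/4, 0), (7/4 + 3*sqrt(41)/4, 0), (-3, 1), (13/2, 1)}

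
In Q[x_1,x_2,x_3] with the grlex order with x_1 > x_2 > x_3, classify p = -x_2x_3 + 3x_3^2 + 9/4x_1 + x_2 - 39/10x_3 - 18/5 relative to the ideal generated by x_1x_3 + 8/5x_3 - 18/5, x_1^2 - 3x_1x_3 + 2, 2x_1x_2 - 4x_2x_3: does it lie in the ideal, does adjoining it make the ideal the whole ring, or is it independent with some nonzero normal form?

-x_2x_3 + 3x_3^2 + 9/4x_1 + x_2 - 39/10x_3 - 18/5 lies in I (it reduces to 0).

First compute the reduced Gröbner basis of I by Buchberger's algorithm.
f_1 = x_1x_3 + 8/5x_3 - 18/5, LT = x_1x_3.
f_2 = x_1^2 - 3x_1x_3 + 2, LT = x_1^2.
f_3 = 2x_1x_2 - 4x_2x_3, LT = x_1x_2.

S(f_1,f_2): lcm = x_1^2x_3. S = 3x_1x_3^2 + 8/5x_1x_3 - 18/5x_1 - 2x_3.
  reduce S modulo (f_1, f_2, f_3):
  remainder -24/5x_3^2 - 18/5x_1 + 156/25x_3 + 144/25 ≠ 0; add h_4 = -24/5x_3^2 - 18/5x_1 + 156/25x_3 + 144/25 to the basis.

S(f_1,f_3): lcm = x_1x_2x_3. S = 2x_2x_3^2 + 8/5x_2x_3 - 18/5x_2.
  reduce S modulo (f_1, f_2, f_3, h_4):
  remainder 6/5x_2x_3 - 6/5x_2 ≠ 0; add h_5 = 6/5x_2x_3 - 6/5x_2 to the basis.

The other S-polynomials (S(f_2,f_3), S(f_1,h_4), S(f_2,h_4), S(f_3,h_4), S(f_1,h_5), S(f_2,h_5), S(f_3,h_5), S(h_4,h_5)) all reduce to 0 modulo the current basis, so we have a Gröbner basis.
Inter-reduce: drop elements whose leading term is divisible by another's, tail-reduce, and make monic.
Reduced Gröbner basis: {x_1^2 + 24/5x_3 - 44/5, x_1x_2 - 2x_2, x_1x_3 + 8/5x_3 - 18/5, x_2x_3 - x_2, x_3^2 + 3/4x_1 - 13/10x_3 - 6/5}.
Label its elements g_1 = x_1^2 + 24/5x_3 - 44/5, g_2 = x_1x_2 - 2x_2, g_3 = x_1x_3 + 8/5x_3 - 18/5, g_4 = x_2x_3 - x_2, g_5 = x_3^2 + 3/4x_1 - 13/10x_3 - 6/5.

Reduce p = -x_2x_3 + 3x_3^2 + 9/4x_1 + x_2 - 39/10x_3 - 18/5 modulo G:
  leading term x_2x_3: subtract (-1)·g_4 from -x_2x_3 + 3x_3^2 + 9/4x_1 + x_2 - 39/10x_3 - 18/5 → 3x_3^2 + 9/4x_1 - 39/10x_3 - 18/5
  leading term x_3^2: subtract (3)·g_5 from 3x_3^2 + 9/4x_1 - 39/10x_3 - 18/5 → 0
  normal form = 0.
Since the normal form is 0, p ∈ I.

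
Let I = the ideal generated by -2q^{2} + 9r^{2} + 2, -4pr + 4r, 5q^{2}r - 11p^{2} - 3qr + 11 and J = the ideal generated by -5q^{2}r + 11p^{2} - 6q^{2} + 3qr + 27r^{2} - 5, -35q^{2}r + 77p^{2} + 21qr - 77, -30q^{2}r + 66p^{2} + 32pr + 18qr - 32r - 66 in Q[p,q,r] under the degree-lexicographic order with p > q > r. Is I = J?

Yes, the ideals are equal.

Since reduced Gröbner bases are canonical representatives of ideals under a given ordering, it suffices to compute and compare them.
Buchberger on the first generating set:
f_1 = -2q^{2} + 9r^{2} + 2, LT = q^{2}.
f_2 = -4pr + 4r, LT = pr.
f_3 = 5q^{2}r - 11p^{2} - 3qr + 11, LT = q^{2}r.

S(f_1,f_3): lcm = q^{2}r. S = -\tfrac{9}{2}r^{3} + \tfrac{11}{5}p^{2} + \tfrac{3}{5}qr - r - \tfrac{11}{5}.
  reduce S modulo (f_1, f_2, f_3):
  remainder -\tfrac{9}{2}r^{3} + \tfrac{11}{5}p^{2} + \tfrac{3}{5}qr - r - \tfrac{11}{5} ≠ 0; add g_4 = -\tfrac{9}{2}r^{3} + \tfrac{11}{5}p^{2} + \tfrac{3}{5}qr - r - \tfrac{11}{5} to the basis.

S(f_2,f_3): lcm = pq^{2}r. S = \tfrac{11}{5}p^{3} + \tfrac{3}{5}pqr - q^{2}r - \tfrac{11}{5}p.
  reduce S modulo (f_1, f_2, f_3, g_4):
  remainder \tfrac{11}{5}p^{3} - \tfrac{11}{5}p^{2} - \tfrac{11}{5}p + \tfrac{11}{5} ≠ 0; add g_5 = \tfrac{11}{5}p^{3} - \tfrac{11}{5}p^{2} - \tfrac{11}{5}p + \tfrac{11}{5} to the basis.

The other S-polynomials (S(f_1,f_2), S(f_1,g_4), S(f_2,g_4), S(f_3,g_4), S(f_1,g_5), S(f_2,g_5), S(f_3,g_5), S(g_4,g_5)) all reduce to 0 modulo the current basis, so we have a Gröbner basis.
Inter-reduce: drop elements whose leading term is divisible by another's, tail-reduce, and make monic.
Reduced Gröbner basis: {p^{3} - p^{2} - p + 1, r^{3} - \tfrac{22}{45}p^{2} - \tfrac{2}{15}qr + \tfrac{2}{9}r + \tfrac{22}{45}, pr - r, q^{2} - \tfrac{9}{2}r^{2} - 1}.

Buchberger on the second generating set:
h_1 = -5q^{2}r + 11p^{2} - 6q^{2} + 3qr + 27r^{2} - 5, LT = q^{2}r.
h_2 = -35q^{2}r + 77p^{2} + 21qr - 77, LT = q^{2}r.
h_3 = -30q^{2}r + 66p^{2} + 32pr + 18qr - 32r - 66, LT = q^{2}r.

S(h_1,h_2): lcm = q^{2}r. S = \tfrac{6}{5}q^{2} - \tfrac{27}{5}r^{2} - \tfrac{6}{5}.
  reduce S modulo (h_1, h_2, h_3):
  remainder \tfrac{6}{5}q^{2} - \tfrac{27}{5}r^{2} - \tfrac{6}{5} ≠ 0; add k_4 = \tfrac{6}{5}q^{2} - \tfrac{27}{5}r^{2} - \tfrac{6}{5} to the basis.

S(h_1,h_3): lcm = q^{2}r. S = \tfrac{16}{15}pr + \tfrac{6}{5}q^{2} - \tfrac{27}{5}r^{2} - \tfrac{16}{15}r - \tfrac{6}{5}.
  reduce S modulo (h_1, h_2, h_3, k_4):
  remainder \tfrac{16}{15}pr - \tfrac{16}{15}r ≠ 0; add k_5 = \tfrac{16}{15}pr - \tfrac{16}{15}r to the basis.

S(h_1,k_4): lcm = q^{2}r. S = \tfrac{9}{2}r^{3} - \tfrac{11}{5}p^{2} + \tfrac{6}{5}q^{2} - \tfrac{3}{5}qr - \tfrac{27}{5}r^{2} + r + 1.
  reduce S modulo (h_1, h_2, h_3, k_4, k_5):
  remainder \tfrac{9}{2}r^{3} - \tfrac{11}{5}p^{2} - \tfrac{3}{5}qr + r + \tfrac{11}{5} ≠ 0; add k_6 = \tfrac{9}{2}r^{3} - \tfrac{11}{5}p^{2} - \tfrac{3}{5}qr + r + \tfrac{11}{5} to the basis.

S(h_1,k_5): lcm = pq^{2}r. S = -\tfrac{11}{5}p^{3} + \tfrac{6}{5}pq^{2} - \tfrac{3}{5}pqr - \tfrac{27}{5}pr^{2} + q^{2}r + p.
  reduce S modulo (h_1, h_2, h_3, k_4, k_5, k_6):
  remainder -\tfrac{11}{5}p^{3} + \tfrac{11}{5}p^{2} + \tfrac{11}{5}p - \tfrac{11}{5} ≠ 0; add k_7 = -\tfrac{11}{5}p^{3} + \tfrac{11}{5}p^{2} + \tfrac{11}{5}p - \tfrac{11}{5} to the basis.

The other S-polynomials (S(h_2,h_3), S(h_2,k_4), S(h_3,k_4), S(h_2,k_5), S(h_3,k_5), S(k_4,k_5), S(h_1,k_6), S(h_2,k_6), S(h_3,k_6), S(k_4,k_6), S(k_5,k_6), S(h_1,k_7), S(h_2,k_7), S(h_3,k_7), S(k_4,k_7), S(k_5,k_7), S(k_6,k_7)) all reduce to 0 modulo the current basis, so we have a Gröbner basis.
Inter-reduce: drop elements whose leading term is divisible by another's, tail-reduce, and make monic.
Reduced Gröbner basis: {p^{3} - p^{2} - p + 1, r^{3} - \tfrac{22}{45}p^{2} - \tfrac{2}{15}qr + \tfrac{2}{9}r + \tfrac{22}{45}, pr - r, q^{2} - \tfrac{9}{2}r^{2} - 1}.

These coincide, so the ideals are equal.
The same test decides containment: I ⊆ J iff every generator of I reduces to 0 modulo a Gröbner basis of J.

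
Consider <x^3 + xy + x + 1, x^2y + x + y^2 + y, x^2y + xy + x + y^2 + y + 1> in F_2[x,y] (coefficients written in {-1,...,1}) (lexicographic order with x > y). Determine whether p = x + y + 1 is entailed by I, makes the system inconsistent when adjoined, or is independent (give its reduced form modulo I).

First compute the reduced Gröbner basis of I by Buchberger's algorithm.
f_1 = x^3 + xy + x + 1, LT = x^3.
f_2 = x^2y + x + y^2 + y, LT = x^2y.
f_3 = x^2y + xy + x + y^2 + y + 1, LT = x^2y.

S(f_1,f_2): lcm = x^3y. S = x^2 + y.
  leading term x^2: no divisor's leading term divides it; move x^2 to the remainder.
  leading term y: no divisor's leading term divides it; move y to the remainder.
  remainder x^2 + y ≠ 0; add h_4 = x^2 + y to the basis.

S(f_1,f_3): lcm = x^3y. S = x^2y + x^2 + x + y.
  leading term x^2y: subtract (1)·f_2 from x^2y + x^2 + x + y → x^2 + y^2
  leading term x^2: subtract (1)·h_4 from x^2 + y^2 → y^2 + y
  leading term y^2: no divisor's leading term divides it; move y^2 to the remainder.
  leading term y: no divisor's leading term divides it; move y to the remainder.
  remainder y^2 + y ≠ 0; add h_5 = y^2 + y to the basis.

S(f_2,f_3): lcm = x^2y. S = xy + 1.
  leading term xy: no divisor's leading term divides it; move xy to the remainder.
  leading term 1: no divisor's leading term divides it; move 1 to the remainder.
  remainder xy + 1 ≠ 0; add h_6 = xy + 1 to the basis.

S(f_1,h_4): lcm = x^3. S = x + 1.
  leading term x: no divisor's leading term divides it; move x to the remainder.
  leading term 1: no divisor's leading term divides it; move 1 to the remainder.
  remainder x + 1 ≠ 0; add h_7 = x + 1 to the basis.

S(f_2,h_4): lcm = x^2y. S = x + y.
  leading term x: subtract (1)·h_7 from x + y → y + 1
  leading term y: no divisor's leading term divides it; move y to the remainder.
  leading term 1: no divisor's leading term divides it; move 1 to the remainder.
  remainder y + 1 ≠ 0; add h_8 = y + 1 to the basis.

The other S-polynomials (S(f_3,h_4), S(f_1,h_5), S(f_2,h_5), S(f_3,h_5), S(h_4,h_5), S(f_1,h_6), S(f_2,h_6), S(f_3,h_6), S(h_4,h_6), S(h_5,h_6), S(f_1,h_7), S(f_2,h_7), S(f_3,h_7), S(h_4,h_7), S(h_5,h_7), S(h_6,h_7), S(f_1,h_8), S(f_2,h_8), S(f_3,h_8), S(h_4,h_8), S(h_5,h_8), S(h_6,h_8), S(h_7,h_8)) all reduce to 0 modulo the current basis, so we have a Gröbner basis.
Inter-reduce: drop elements whose leading term is divisible by another's, tail-reduce, and make monic.
Reduced Gröbner basis: {x + 1, y + 1}.
Label its elements g_1 = x + 1, g_2 = y + 1.

Reduce p = x + y + 1 modulo G:
  leading term x: subtract (1)·g_1 from x + y + 1 → y
  leading term y: subtract (1)·g_2 from y → 1
  leading term 1: no divisor's leading term divides it; move 1 to the remainder.
  normal form = 1.
The normal form is nonzero, so p ∉ I. Since p minus its normal form lies in I, I + (p) = I + (r) where r = 1; decide whether this ideal is the whole ring.
Here r = 1 is a nonzero constant, hence a unit: 1 ∈ I + (p), the Gröbner basis of I + (p) is {1}, and the enlarged system has no common solution — adjoining p is inconsistent.

Adjoining x + y + 1 makes the ideal the whole ring: the system is inconsistent.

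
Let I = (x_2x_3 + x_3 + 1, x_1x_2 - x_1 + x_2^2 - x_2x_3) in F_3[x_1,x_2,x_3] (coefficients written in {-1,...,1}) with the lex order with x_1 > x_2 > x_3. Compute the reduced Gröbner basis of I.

This is the nonlinear analogue of row-reducing a linear system.

f_1 = x_2x_3 + x_3 + 1, LT = x_2x_3.
f_2 = x_1x_2 - x_1 + x_2^2 - x_2x_3, LT = x_1x_2.

S(f_1,f_2): lcm = x_1x_2x_3. S = -x_1x_3 + x_1 - x_2^2x_3 + x_2x_3^2.
  leading term x_1x_3: no divisor's leading term divides it; move -x_1x_3 to the remainder.
  leading term x_1: no divisor's leading term divides it; move x_1 to the remainder.
  leading term x_2^2x_3: subtract (-x_2)·f_1 from -x_2^2x_3 + x_2x_3^2 → x_2x_3^2 + x_2x_3 + x_2
  leading term x_2x_3^2: subtract (x_3)·f_1 from x_2x_3^2 + x_2x_3 + x_2 → x_2x_3 + x_2 - x_3^2 - x_3
  leading term x_2x_3: subtract (1)·f_1 from x_2x_3 + x_2 - x_3^2 - x_3 → x_2 - x_3^2 + x_3 - 1
  leading term x_2: no divisor's leading term divides it; move x_2 to the remainder.
  leading term x_3^2: no divisor's leading term divides it; move -x_3^2 to the remainder.
  leading term x_3: no divisor's leading term divides it; move x_3 to the remainder.
  leading term 1: no divisor's leading term divides it; move -1 to the remainder.
  remainder -x_1x_3 + x_1 + x_2 - x_3^2 + x_3 - 1 ≠ 0; add g_3 = -x_1x_3 + x_1 + x_2 - x_3^2 + x_3 - 1 to the basis.

The other S-polynomials (S(f_1,g_3), S(f_2,g_3)) all reduce to 0 modulo the current basis, so we have a Gröbner basis.

G = {x_1x_2 - x_1 + x_2^2 + x_3 + 1, x_1x_3 - x_1 - x_2 + x_3^2 - x_3 + 1, x_2x_3 + x_3 + 1}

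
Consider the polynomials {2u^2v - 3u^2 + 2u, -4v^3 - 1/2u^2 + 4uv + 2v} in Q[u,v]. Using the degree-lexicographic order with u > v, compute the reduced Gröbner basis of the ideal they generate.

G = {u^4 - 12u^3 - 8uv^2 + 29u^2 - 12uv - 14u, u^2v - 3/2u^2 + u, v^3 + 1/8u^2 - uv - 1/2v}

f_1 = 2u^2v - 3u^2 + 2u, LT = u^2v.
f_2 = -4v^3 - 1/2u^2 + 4uv + 2v, LT = v^3.

S(f_1,f_2): lcm = u^2v^3. S = -1/8u^4 + u^3v - 3/2u^2v^2 + 1/2u^2v + uv^2.
  leading term u^4: no divisor's leading term divides it; move -1/8u^4 to the remainder.
  leading term u^3v: subtract (1/2u)·f_1 from u^3v - 3/2u^2v^2 + 1/2u^2v + uv^2 → -3/2u^2v^2 + 3/2u^3 + 1/2u^2v + uv^2 - u^2
  leading term u^2v^2: subtract (-3/4v)·f_1 from -3/2u^2v^2 + 3/2u^3 + 1/2u^2v + uv^2 - u^2 → 3/2u^3 - 7/4u^2v + uv^2 - u^2 + 3/2uv
  leading term u^3: no divisor's leading term divides it; move 3/2u^3 to the remainder.
  leading term u^2v: subtract (-7/8)·f_1 from -7/4u^2v + uv^2 - u^2 + 3/2uv → uv^2 - 29/8u^2 + 3/2uv + 7/4u
  leading term uv^2: no divisor's leading term divides it; move uv^2 to the remainder.
  leading term u^2: no divisor's leading term divides it; move -29/8u^2 to the remainder.
  leading term uv: no divisor's leading term divides it; move 3/2uv to the remainder.
  leading term u: no divisor's leading term divides it; move 7/4u to the remainder.
  remainder -1/8u^4 + 3/2u^3 + uv^2 - 29/8u^2 + 3/2uv + 7/4u ≠ 0; add g_3 = -1/8u^4 + 3/2u^3 + uv^2 - 29/8u^2 + 3/2uv + 7/4u to the basis.

S(f_1,g_3): lcm = u^4v. S = -3/2u^4 + 12u^3v + 8uv^3 + u^3 - 29u^2v + 12uv^2 + 14uv.
  leading term u^4: subtract (12)·g_3 from -3/2u^4 + 12u^3v + 8uv^3 + u^3 - 29u^2v + 12uv^2 + 14uv → 12u^3v + 8uv^3 - 17u^3 - 29u^2v + 87/2u^2 - 4uv - 21u
  leading term u^3v: subtract (6u)·f_1 from 12u^3v + 8uv^3 - 17u^3 - 29u^2v + 87/2u^2 - 4uv - 21u → 8uv^3 + u^3 - 29u^2v + 63/2u^2 - 4uv - 21u
  leading term uv^3: subtract (-2u)·f_2 from 8uv^3 + u^3 - 29u^2v + 63/2u^2 - 4uv - 21u → -21u^2v + 63/2u^2 - 21u
  leading term u^2v: subtract (-21/2)·f_1 from -21u^2v + 63/2u^2 - 21u → 0
  remainder 0.

S(f_2,g_3): leading monomials are coprime, so the S-polynomial reduces to 0 (Buchberger's first criterion).
Every S-polynomial of the final basis reduces to 0, so we have a Gröbner basis.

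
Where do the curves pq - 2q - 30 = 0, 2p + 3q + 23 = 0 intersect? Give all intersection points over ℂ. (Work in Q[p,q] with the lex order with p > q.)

Compute a lex Gröbner basis by Buchberger's algorithm.
f_1 = pq - 2q - 30, LT = pq.
f_2 = 2p + 3q + 23, LT = p.

S(f_1,f_2): lcm = pq. S = -3/2q^2 - 27/2q - 30.
  leading term q^2: no divisor's leading term divides it; move -3/2q^2 to the remainder.
  leading term q: no divisor's leading term divides it; move -27/2q to the remainder.
  leading term 1: no divisor's leading term divides it; move -30 to the remainder.
  remainder -3/2q^2 - 27/2q - 30 ≠ 0; add h_3 = -3/2q^2 - 27/2q - 30 to the basis.

The other S-polynomials (S(f_1,h_3), S(f_2,h_3)) all reduce to 0 modulo the current basis, so we have a Gröbner basis.
Inter-reduce: drop elements whose leading term is divisible by another's, tail-reduce, and make monic.
Reduced Gröbner basis: {p + 3/2q + 23/2, q^2 + 9q + 20}.

From the last basis element, q^2 + 9q + 20 = 0, so q takes values in {-5, -4}. Each choice, substituted upward through the basis, yields the corresponding point(s) of the solution set.
  q = -5: the earlier basis element becomes p + 4 = 0, giving p = -4 — point (-4, -5).
  q = -4: the earlier basis element becomes p + 11/2 = 0, giving p = -11/2 — point (-11/2, -4).
Each listed point satisfies every original equation (direct substitution).
Zero-dimensionality of the ideal guarantees finitely many solutions over ℂ.

{(-4, -5), (-11/2, -4)}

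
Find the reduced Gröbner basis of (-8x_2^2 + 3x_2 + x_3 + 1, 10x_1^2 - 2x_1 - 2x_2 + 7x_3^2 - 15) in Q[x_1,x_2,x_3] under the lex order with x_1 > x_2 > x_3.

G = {x_1^2 - 1/5x_1 - 1/5x_2 + 7/10x_3^2 - 3/2, x_2^2 - 3/8x_2 - 1/8x_3 - 1/8}

f_1 = -8x_2^2 + 3x_2 + x_3 + 1, LT = x_2^2.
f_2 = 10x_1^2 - 2x_1 - 2x_2 + 7x_3^2 - 15, LT = x_1^2.

The S-polynomials (S(f_1,f_2)) all reduce to 0 modulo the current basis, so we have a Gröbner basis.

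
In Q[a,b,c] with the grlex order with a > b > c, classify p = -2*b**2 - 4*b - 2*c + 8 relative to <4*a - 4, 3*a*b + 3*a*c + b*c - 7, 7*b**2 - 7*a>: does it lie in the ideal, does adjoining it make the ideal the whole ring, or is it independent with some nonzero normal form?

First compute the reduced Gröbner basis of I by Buchberger's algorithm.
f_1 = 4*a - 4, LT = a.
f_2 = 3*a*b + 3*a*c + b*c - 7, LT = a*b.
f_3 = 7*b**2 - 7*a, LT = b**2.

S(f_1,f_2): lcm = a*b. S = -a*c - 1/3*b*c - b + 7/3.
  leading term a*c: subtract (-1/4*c)·f_1 from -a*c - 1/3*b*c - b + 7/3 → -1/3*b*c - b - c + 7/3
  leading term b*c: no divisor's leading term divides it; move -1/3*b*c to the remainder.
  leading term b: no divisor's leading term divides it; move -b to the remainder.
  leading term c: no divisor's leading term divides it; move -c to the remainder.
  leading term 1: no divisor's leading term divides it; move 7/3 to the remainder.
  remainder -1/3*b*c - b - c + 7/3 ≠ 0; add h_4 = -1/3*b*c - b - c + 7/3 to the basis.

S(f_1,f_3): leading monomials are coprime, so the S-polynomial reduces to 0 (Buchberger's first criterion).
S(f_2,f_3): lcm = a*b**2. S = a*b*c + 1/3*b**2*c + a**2 - 7/3*b.
  leading term a*b*c: subtract (1/4*b*c)·f_1 from a*b*c + 1/3*b**2*c + a**2 - 7/3*b → 1/3*b**2*c + a**2 + b*c - 7/3*b
  leading term b**2*c: subtract (1/21*c)·f_3 from 1/3*b**2*c + a**2 + b*c - 7/3*b → a**2 + 1/3*a*c + b*c - 7/3*b
  leading term a**2: subtract (1/4*a)·f_1 from a**2 + 1/3*a*c + b*c - 7/3*b → 1/3*a*c + b*c + a - 7/3*b
  leading term a*c: subtract (1/12*c)·f_1 from 1/3*a*c + b*c + a - 7/3*b → b*c + a - 7/3*b + 1/3*c
  leading term b*c: subtract (-3)·h_4 from b*c + a - 7/3*b + 1/3*c → a - 16/3*b - 8/3*c + 7
  leading term a: subtract (1/4)·f_1 from a - 16/3*b - 8/3*c + 7 → -16/3*b - 8/3*c + 8
  leading term b: no divisor's leading term divides it; move -16/3*b to the remainder.
  leading term c: no divisor's leading term divides it; move -8/3*c to the remainder.
  leading term 1: no divisor's leading term divides it; move 8 to the remainder.
  remainder -16/3*b - 8/3*c + 8 ≠ 0; add h_5 = -16/3*b - 8/3*c + 8 to the basis.

S(f_1,h_4): leading monomials are coprime, so the S-polynomial reduces to 0 (Buchberger's first criterion).
S(f_2,h_4): lcm = a*b*c. S = a*c**2 + 1/3*b*c**2 - 3*a*b - 3*a*c + 7*a - 7/3*c.
  leading term a*c**2: subtract (1/4*c**2)·f_1 from a*c**2 + 1/3*b*c**2 - 3*a*b - 3*a*c + 7*a - 7/3*c → 1/3*b*c**2 - 3*a*b - 3*a*c + c**2 + 7*a - 7/3*c
  leading term b*c**2: subtract (-c)·h_4 from 1/3*b*c**2 - 3*a*b - 3*a*c + c**2 + 7*a - 7/3*c → -3*a*b - 3*a*c - b*c + 7*a
  leading term a*b: subtract (-3/4*b)·f_1 from -3*a*b - 3*a*c - b*c + 7*a → -3*a*c - b*c + 7*a - 3*b
  leading term a*c: subtract (-3/4*c)·f_1 from -3*a*c - b*c + 7*a - 3*b → -b*c + 7*a - 3*b - 3*c
  leading term b*c: subtract (3)·h_4 from -b*c + 7*a - 3*b - 3*c → 7*a - 7
  leading term a: subtract (7/4)·f_1 from 7*a - 7 → 0
  remainder 0.

S(f_3,h_4): lcm = b**2*c. S = -a*c - 3*b**2 - 3*b*c + 7*b.
  leading term a*c: subtract (-1/4*c)·f_1 from -a*c - 3*b**2 - 3*b*c + 7*b → -3*b**2 - 3*b*c + 7*b - c
  leading term b**2: subtract (-3/7)·f_3 from -3*b**2 - 3*b*c + 7*b - c → -3*b*c - 3*a + 7*b - c
  leading term b*c: subtract (9)·h_4 from -3*b*c - 3*a + 7*b - c → -3*a + 16*b + 8*c - 21
  leading term a: subtract (-3/4)·f_1 from -3*a + 16*b + 8*c - 21 → 16*b + 8*c - 24
  leading term b: subtract (-3)·h_5 from 16*b + 8*c - 24 → 0
  remainder 0.

S(f_1,h_5): leading monomials are coprime, so the S-polynomial reduces to 0 (Buchberger's first criterion).
S(f_2,h_5): lcm = a*b. S = 1/2*a*c + 1/3*b*c + 3/2*a - 7/3.
  leading term a*c: subtract (1/8*c)·f_1 from 1/2*a*c + 1/3*b*c + 3/2*a - 7/3 → 1/3*b*c + 3/2*a + 1/2*c - 7/3
  leading term b*c: subtract (-1)·h_4 from 1/3*b*c + 3/2*a + 1/2*c - 7/3 → 3/2*a - b - 1/2*c
  leading term a: subtract (3/8)·f_1 from 3/2*a - b - 1/2*c → -b - 1/2*c + 3/2
  leading term b: subtract (3/16)·h_5 from -b - 1/2*c + 3/2 → 0
  remainder 0.

S(f_3,h_5): lcm = b**2. S = -1/2*b*c - a + 3/2*b.
  leading term b*c: subtract (3/2)·h_4 from -1/2*b*c - a + 3/2*b → -a + 3*b + 3/2*c - 7/2
  leading term a: subtract (-1/4)·f_1 from -a + 3*b + 3/2*c - 7/2 → 3*b + 3/2*c - 9/2
  leading term b: subtract (-9/16)·h_5 from 3*b + 3/2*c - 9/2 → 0
  remainder 0.

S(h_4,h_5): lcm = b*c. S = -1/2*c**2 + 3*b + 9/2*c - 7.
  leading term c**2: no divisor's leading term divides it; move -1/2*c**2 to the remainder.
  leading term b: subtract (-9/16)·h_5 from 3*b + 9/2*c - 7 → 3*c - 5/2
  leading term c: no divisor's leading term divides it; move 3*c to the remainder.
  leading term 1: no divisor's leading term divides it; move -5/2 to the remainder.
  remainder -1/2*c**2 + 3*c - 5/2 ≠ 0; add h_6 = -1/2*c**2 + 3*c - 5/2 to the basis.

S(f_1,h_6): leading monomials are coprime, so the S-polynomial reduces to 0 (Buchberger's first criterion).
S(f_2,h_6): leading monomials are coprime, so the S-polynomial reduces to 0 (Buchberger's first criterion).
S(f_3,h_6): leading monomials are coprime, so the S-polynomial reduces to 0 (Buchberger's first criterion).
S(h_4,h_6): lcm = b*c**2. S = 9*b*c + 3*c**2 - 5*b - 7*c.
  leading term b*c: subtract (-27)·h_4 from 9*b*c + 3*c**2 - 5*b - 7*c → 3*c**2 - 32*b - 34*c + 63
  leading term c**2: subtract (-6)·h_6 from 3*c**2 - 32*b - 34*c + 63 → -32*b - 16*c + 48
  leading term b: subtract (6)·h_5 from -32*b - 16*c + 48 → 0
  remainder 0.

S(h_5,h_6): leading monomials are coprime, so the S-polynomial reduces to 0 (Buchberger's first criterion).
Every S-polynomial of the final basis reduces to 0, so we have a Gröbner basis.
Inter-reduce: drop elements whose leading term is divisible by another's, tail-reduce, and make monic.
Reduced Gröbner basis: {c**2 - 6*c + 5, a - 1, b + 1/2*c - 3/2}.
Label its elements g_1 = c**2 - 6*c + 5, g_2 = a - 1, g_3 = b + 1/2*c - 3/2.

Reduce p = -2*b**2 - 4*b - 2*c + 8 modulo G:
  leading term b**2: subtract (-2*b)·g_3 from -2*b**2 - 4*b - 2*c + 8 → b*c - 7*b - 2*c + 8
  leading term b*c: subtract (c)·g_3 from b*c - 7*b - 2*c + 8 → -1/2*c**2 - 7*b - 1/2*c + 8
  leading term c**2: subtract (-1/2)·g_1 from -1/2*c**2 - 7*b - 1/2*c + 8 → -7*b - 7/2*c + 21/2
  leading term b: subtract (-7)·g_3 from -7*b - 7/2*c + 21/2 → 0
  normal form = 0.
Since the normal form is 0, p ∈ I.

Ideal membership is decidable via reduction modulo a Gröbner basis.

-2*b**2 - 4*b - 2*c + 8 lies in I (it reduces to 0).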